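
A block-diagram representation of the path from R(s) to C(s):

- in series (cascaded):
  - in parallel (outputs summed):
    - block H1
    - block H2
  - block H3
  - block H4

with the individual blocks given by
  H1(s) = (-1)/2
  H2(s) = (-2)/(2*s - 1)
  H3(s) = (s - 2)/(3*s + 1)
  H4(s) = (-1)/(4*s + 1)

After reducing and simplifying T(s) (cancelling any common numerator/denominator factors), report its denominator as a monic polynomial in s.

Step 1. combine H1, H2 in parallel: (-2*s - 3)/(4*s - 2)
Step 2. multiply (H1+H2), H3, H4 (series): (2*s^2 - s - 6)/(48*s^3 + 4*s^2 - 10*s - 2)
No further cancellation is possible in the step-2 result, so that is T(s). Its denominator becomes monic after dividing by the leading coefficient 48.

Therefore the answer is s^3 + s^2/12 - 5*s/24 - 1/24.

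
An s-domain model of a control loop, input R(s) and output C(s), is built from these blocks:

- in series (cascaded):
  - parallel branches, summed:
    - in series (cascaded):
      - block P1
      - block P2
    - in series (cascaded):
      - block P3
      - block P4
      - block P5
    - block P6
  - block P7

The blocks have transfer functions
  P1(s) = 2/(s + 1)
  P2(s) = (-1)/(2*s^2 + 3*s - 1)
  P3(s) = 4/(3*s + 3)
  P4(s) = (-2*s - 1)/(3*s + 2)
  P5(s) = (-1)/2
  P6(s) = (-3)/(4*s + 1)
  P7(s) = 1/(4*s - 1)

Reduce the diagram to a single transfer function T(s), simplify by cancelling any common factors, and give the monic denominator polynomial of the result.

(1) cascade P1, P2 -> (-2)/(2*s^3 + 5*s^2 + 2*s - 1)
(2) combine P3, P4, P5 in series -> (4*s + 2)/(9*s^2 + 15*s + 6)
(3) sum the parallel branches (P1*P2), (P3*P4*P5), P6 -> (-22*s^4 - 99*s^3 - 192*s^2 - 81*s + 4)/(72*s^5 + 246*s^4 + 249*s^3 + 60*s^2 - 21*s - 6)
(4) reduce the series chain ((P1*P2)+(P3*P4*P5)+P6), P7 -> (-22*s^4 - 99*s^3 - 192*s^2 - 81*s + 4)/(288*s^6 + 912*s^5 + 750*s^4 - 9*s^3 - 144*s^2 - 3*s + 6)
Step 4 gives the fully reduced T(s), with no common factor left to cancel. The denominator's leading coefficient is 288, so divide each of its coefficients by 288 to get the monic form.

Therefore the answer is s^6 + 19*s^5/6 + 125*s^4/48 - s^3/32 - s^2/2 - s/96 + 1/48.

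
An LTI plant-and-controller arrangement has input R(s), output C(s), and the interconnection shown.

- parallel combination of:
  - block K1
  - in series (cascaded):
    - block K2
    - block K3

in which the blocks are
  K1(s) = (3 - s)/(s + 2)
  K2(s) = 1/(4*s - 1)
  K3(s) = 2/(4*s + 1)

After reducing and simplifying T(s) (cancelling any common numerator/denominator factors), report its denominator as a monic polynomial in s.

(1) series reduction of K2, K3: 2/(16*s^2 - 1)
(2) reduce the parallel group K1, (K2*K3): (-16*s^3 + 48*s^2 + 3*s + 1)/(16*s^3 + 32*s^2 - s - 2)
Step 2 gives the fully reduced T(s), with no common factor left to cancel. The denominator's leading coefficient is 16, so divide each of its coefficients by 16 to get the monic form.

Answer: s^3 + 2*s^2 - s/16 - 1/8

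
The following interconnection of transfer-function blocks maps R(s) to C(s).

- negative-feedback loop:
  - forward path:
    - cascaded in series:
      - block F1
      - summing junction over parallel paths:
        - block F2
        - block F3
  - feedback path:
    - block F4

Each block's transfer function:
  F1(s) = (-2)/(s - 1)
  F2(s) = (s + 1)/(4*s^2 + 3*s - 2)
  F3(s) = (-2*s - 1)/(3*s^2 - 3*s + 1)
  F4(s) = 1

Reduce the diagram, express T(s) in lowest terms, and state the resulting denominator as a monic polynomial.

Step 1 - parallel reduction of F2, F3, giving (-5*s^3 - 10*s^2 - s + 3)/(12*s^4 - 3*s^3 - 11*s^2 + 9*s - 2)
Step 2 - combine F1, (F2+F3) in series, giving (10*s^3 + 20*s^2 + 2*s - 6)/(12*s^5 - 15*s^4 - 8*s^3 + 20*s^2 - 11*s + 2)
Step 3 - feedback reduction of (F1*(F2+F3)), F4, giving (10*s^3 + 20*s^2 + 2*s - 6)/(12*s^5 - 15*s^4 + 2*s^3 + 40*s^2 - 9*s - 4)
Step 3 gives the fully reduced T(s), with no common factor left to cancel. The denominator's leading coefficient is 12, so divide each of its coefficients by 12 to get the monic form.

Answer: s^5 - 5*s^4/4 + s^3/6 + 10*s^2/3 - 3*s/4 - 1/3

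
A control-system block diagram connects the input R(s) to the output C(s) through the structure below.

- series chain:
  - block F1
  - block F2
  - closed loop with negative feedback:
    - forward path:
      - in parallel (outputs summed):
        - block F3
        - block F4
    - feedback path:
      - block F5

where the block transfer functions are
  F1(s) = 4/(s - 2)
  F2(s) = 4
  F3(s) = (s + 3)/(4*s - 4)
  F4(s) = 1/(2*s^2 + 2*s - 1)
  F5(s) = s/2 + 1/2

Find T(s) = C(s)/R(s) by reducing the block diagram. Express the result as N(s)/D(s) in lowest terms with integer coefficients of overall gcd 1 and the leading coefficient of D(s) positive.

Step 1: parallel reduction of F3, F4; result (2*s^3 + 8*s^2 + 9*s - 7)/(8*s^3 - 12*s + 4)
Step 2: feedback reduction of (F3+F4), F5; result (4*s^3 + 16*s^2 + 18*s - 14)/(2*s^4 + 26*s^3 + 17*s^2 - 22*s + 1)
Step 3: combine F1, F2, [(F3+F4)/(1+(F3+F4)*F5)] in series: this yields T(s), and no further normalization is needed

Final answer: (64*s^3 + 256*s^2 + 288*s - 224)/(2*s^5 + 22*s^4 - 35*s^3 - 56*s^2 + 45*s - 2)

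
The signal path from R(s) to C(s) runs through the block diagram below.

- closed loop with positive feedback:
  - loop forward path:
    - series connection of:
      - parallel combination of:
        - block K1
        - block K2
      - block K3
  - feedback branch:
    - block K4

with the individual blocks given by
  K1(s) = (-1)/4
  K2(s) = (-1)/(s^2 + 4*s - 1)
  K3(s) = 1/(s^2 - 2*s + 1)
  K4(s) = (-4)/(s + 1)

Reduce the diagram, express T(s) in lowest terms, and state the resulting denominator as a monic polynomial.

The answer is s^4 + 2*s^3 - 8*s^2 + 5*s - 4.

Reasoning:
1. sum the parallel branches K1, K2; result (-s^2 - 4*s - 3)/(4*s^2 + 16*s - 4)
2. series reduction of (K1+K2), K3; result (-s^2 - 4*s - 3)/(4*s^4 + 8*s^3 - 32*s^2 + 24*s - 4)
3. collapse the loop (((K1+K2)*K3) forward, K4 return); result (-s^2 - 4*s - 3)/(4*s^4 + 8*s^3 - 32*s^2 + 20*s - 16)
The result of step 3 is T(s) in lowest terms. Its denominator has leading coefficient 4; dividing the denominator through by 4 makes it monic.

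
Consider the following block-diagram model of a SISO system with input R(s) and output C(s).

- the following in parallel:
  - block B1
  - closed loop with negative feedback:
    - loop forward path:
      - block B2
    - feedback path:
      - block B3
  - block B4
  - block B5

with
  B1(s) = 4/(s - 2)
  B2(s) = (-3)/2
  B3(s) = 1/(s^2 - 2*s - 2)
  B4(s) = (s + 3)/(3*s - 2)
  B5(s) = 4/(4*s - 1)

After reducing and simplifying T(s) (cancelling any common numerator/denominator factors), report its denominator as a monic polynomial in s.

Reducing step by step:

(1) close the feedback loop around B2, B3 gives (-3*s^2 + 6*s + 6)/(2*s^2 - 4*s - 7)
(2) combine B1, [B2/(1+B2*B3)], B4, B5 in parallel gives (-28*s^5 + 287*s^4 - 692*s^3 - 31*s^2 + 707*s - 234)/(24*s^5 - 118*s^4 + 104*s^3 + 141*s^2 - 152*s + 28)
T(s) is the step-2 result (common factors already cancelled). Leading coefficient of the denominator: 24. Divide through by 24 for the monic polynomial.

Answer: s^5 - 59*s^4/12 + 13*s^3/3 + 47*s^2/8 - 19*s/3 + 7/6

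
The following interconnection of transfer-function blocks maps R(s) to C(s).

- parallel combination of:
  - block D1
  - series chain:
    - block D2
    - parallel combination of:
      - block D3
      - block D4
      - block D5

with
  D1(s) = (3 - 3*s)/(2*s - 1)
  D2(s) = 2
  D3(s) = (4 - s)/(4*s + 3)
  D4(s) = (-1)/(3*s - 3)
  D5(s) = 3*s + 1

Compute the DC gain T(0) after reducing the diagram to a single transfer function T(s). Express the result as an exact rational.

Answer: 7/3

Working:
Step 1: parallel reduction of D3, D4, D5 = (36*s^3 - 19*s - 24)/(12*s^2 - 3*s - 9)
Step 2: combine D2, (D3+D4+D5) in series = (72*s^3 - 38*s - 48)/(12*s^2 - 3*s - 9)
Step 3: parallel reduction of D1, (D2*(D3+D4+D5)) = (144*s^4 - 108*s^3 - 31*s^2 - 40*s + 21)/(24*s^3 - 18*s^2 - 15*s + 9)
Evaluating the step-3 result (the overall T(s)) at s = 0 gives T(0) = 21/9 = 7/3.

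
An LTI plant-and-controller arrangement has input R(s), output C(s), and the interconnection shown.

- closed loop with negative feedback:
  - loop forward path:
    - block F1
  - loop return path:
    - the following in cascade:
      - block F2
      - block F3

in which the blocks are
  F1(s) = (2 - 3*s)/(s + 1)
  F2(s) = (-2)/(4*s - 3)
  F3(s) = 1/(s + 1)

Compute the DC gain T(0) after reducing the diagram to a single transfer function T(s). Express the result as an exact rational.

Reducing step by step:

(1) combine F2, F3 in series -> (-2)/(4*s^2 + s - 3)
(2) apply the feedback formula to F1, (F2*F3) -> (-12*s^3 + 5*s^2 + 11*s - 6)/(4*s^3 + 5*s^2 + 4*s - 7)
That last expression is T(s); at s = 0 only the constant terms survive, so T(0) = -6/(-7) = 6/7.

Answer: 6/7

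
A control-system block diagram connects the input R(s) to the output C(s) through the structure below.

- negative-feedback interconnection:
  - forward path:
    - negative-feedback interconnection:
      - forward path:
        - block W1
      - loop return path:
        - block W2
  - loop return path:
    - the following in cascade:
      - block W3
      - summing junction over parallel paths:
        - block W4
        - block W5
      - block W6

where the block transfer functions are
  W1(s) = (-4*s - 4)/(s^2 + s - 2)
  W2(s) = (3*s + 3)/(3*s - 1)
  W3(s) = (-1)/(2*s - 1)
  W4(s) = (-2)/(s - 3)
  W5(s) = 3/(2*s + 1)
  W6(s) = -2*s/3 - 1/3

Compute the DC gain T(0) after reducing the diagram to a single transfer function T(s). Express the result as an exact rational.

Step 1. close the feedback loop around W1, W2; result (-12*s^2 - 8*s + 4)/(3*s^3 - 10*s^2 - 31*s - 10)
Step 2. reduce the parallel group W4, W5; result (-s - 11)/(2*s^2 - 5*s - 3)
Step 3. series reduction of W3, (W4+W5), W6; result (-s - 11)/(6*s^2 - 21*s + 9)
Step 4. close the feedback loop around [W1/(1+W1*W2)], (W3*(W4+W5)*W6); result (-72*s^4 + 204*s^3 + 84*s^2 - 156*s + 36)/(18*s^5 - 123*s^4 + 63*s^3 + 641*s^2 + 15*s - 134)
Step 4 gives the overall T(s). Then T(0) = 36/(-134) = -18/67.

Therefore the answer is -18/67.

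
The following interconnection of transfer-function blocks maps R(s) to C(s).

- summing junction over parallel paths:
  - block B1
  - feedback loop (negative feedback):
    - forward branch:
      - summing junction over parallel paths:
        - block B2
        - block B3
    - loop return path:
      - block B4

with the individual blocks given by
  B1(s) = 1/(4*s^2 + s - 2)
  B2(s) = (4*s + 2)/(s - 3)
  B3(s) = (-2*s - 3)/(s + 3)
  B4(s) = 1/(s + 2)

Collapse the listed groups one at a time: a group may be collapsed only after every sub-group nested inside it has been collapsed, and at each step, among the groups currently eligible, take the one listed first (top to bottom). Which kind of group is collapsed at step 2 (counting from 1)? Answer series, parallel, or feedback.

Answer: feedback

Working:
(1) combine B2, B3 in parallel
(2) collapse the loop ((B2+B3) forward, B4 return)
(3) sum the parallel branches B1, [(B2+B3)/(1+(B2+B3)*B4)]
Step 2: feedback.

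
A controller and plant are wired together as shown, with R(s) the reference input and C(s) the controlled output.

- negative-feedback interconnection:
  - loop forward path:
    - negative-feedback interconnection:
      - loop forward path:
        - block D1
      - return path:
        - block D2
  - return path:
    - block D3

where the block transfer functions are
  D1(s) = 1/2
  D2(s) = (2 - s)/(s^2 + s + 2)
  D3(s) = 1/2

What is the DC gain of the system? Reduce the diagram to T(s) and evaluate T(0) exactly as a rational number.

Answer: 2/7

Working:
Step 1 - apply the feedback formula to D1, D2, giving (s^2 + s + 2)/(2*s^2 + s + 6)
Step 2 - reduce the feedback loop with forward [D1/(1+D1*D2)] and return D3, giving (2*s^2 + 2*s + 4)/(5*s^2 + 3*s + 14)
The step-2 result is T(s). Setting s = 0: T(0) = 4/14 = 2/7.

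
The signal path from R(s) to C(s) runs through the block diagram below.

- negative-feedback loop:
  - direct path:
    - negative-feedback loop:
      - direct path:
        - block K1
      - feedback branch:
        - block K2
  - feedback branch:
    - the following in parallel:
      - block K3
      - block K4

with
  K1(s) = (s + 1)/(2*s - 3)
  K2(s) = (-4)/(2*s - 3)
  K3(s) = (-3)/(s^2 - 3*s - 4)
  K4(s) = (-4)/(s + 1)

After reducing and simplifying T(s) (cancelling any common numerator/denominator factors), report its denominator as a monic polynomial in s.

(1) close the feedback loop around K1, K2 -> (2*s^2 - s - 3)/(4*s^2 - 16*s + 5)
(2) combine K3, K4 in parallel -> (13 - 4*s)/(s^2 - 3*s - 4)
(3) reduce the feedback loop with forward [K1/(1+K1*K2)] and return (K3+K4) -> (2*s^3 - 9*s^2 + s + 12)/(4*s^3 - 40*s^2 + 107*s - 59)
That last expression is T(s), already simplified. Scaling its denominator by 1/4 (the reciprocal of the leading coefficient) yields the monic denominator.

Answer: s^3 - 10*s^2 + 107*s/4 - 59/4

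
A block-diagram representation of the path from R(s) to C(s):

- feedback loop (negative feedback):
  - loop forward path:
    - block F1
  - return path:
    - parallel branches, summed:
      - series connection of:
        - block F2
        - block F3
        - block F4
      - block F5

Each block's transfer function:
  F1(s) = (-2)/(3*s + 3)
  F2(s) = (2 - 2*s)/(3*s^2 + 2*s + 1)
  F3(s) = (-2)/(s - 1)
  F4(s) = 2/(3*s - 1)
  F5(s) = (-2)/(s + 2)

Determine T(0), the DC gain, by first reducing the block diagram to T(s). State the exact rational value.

Step 1: multiply F2, F3, F4 (series); result 8/(9*s^3 + 3*s^2 + s - 1)
Step 2: reduce the parallel group (F2*F3*F4), F5; result (-18*s^3 - 6*s^2 + 6*s + 18)/(9*s^4 + 21*s^3 + 7*s^2 + s - 2)
Step 3: collapse the loop (F1 forward, ((F2*F3*F4)+F5) return); result (-18*s^4 - 42*s^3 - 14*s^2 - 2*s + 4)/(27*s^5 + 90*s^4 + 120*s^3 + 36*s^2 - 15*s - 42)
Evaluating the step-3 result (the overall T(s)) at s = 0 gives T(0) = 4/(-42) = -2/21.

Therefore the answer is -2/21.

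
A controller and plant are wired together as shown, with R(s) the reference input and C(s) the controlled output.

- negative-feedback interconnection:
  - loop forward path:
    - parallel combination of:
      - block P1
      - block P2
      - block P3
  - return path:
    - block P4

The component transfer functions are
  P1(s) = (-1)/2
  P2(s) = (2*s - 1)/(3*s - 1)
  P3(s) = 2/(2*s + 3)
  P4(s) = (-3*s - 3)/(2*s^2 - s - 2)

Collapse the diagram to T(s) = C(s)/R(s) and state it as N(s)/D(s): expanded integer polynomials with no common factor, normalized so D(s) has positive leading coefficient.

Answer: (4*s^4 + 24*s^3 - 31*s^2 - 19*s + 14)/(24*s^4 + 10*s^3 - 95*s^2 - 40*s + 33)

Working:
[1] sum the parallel branches P1, P2, P3 gives (2*s^2 + 13*s - 7)/(12*s^2 + 14*s - 6)
[2] apply the feedback formula to (P1+P2+P3), P4: this yields T(s), and no further normalization is needed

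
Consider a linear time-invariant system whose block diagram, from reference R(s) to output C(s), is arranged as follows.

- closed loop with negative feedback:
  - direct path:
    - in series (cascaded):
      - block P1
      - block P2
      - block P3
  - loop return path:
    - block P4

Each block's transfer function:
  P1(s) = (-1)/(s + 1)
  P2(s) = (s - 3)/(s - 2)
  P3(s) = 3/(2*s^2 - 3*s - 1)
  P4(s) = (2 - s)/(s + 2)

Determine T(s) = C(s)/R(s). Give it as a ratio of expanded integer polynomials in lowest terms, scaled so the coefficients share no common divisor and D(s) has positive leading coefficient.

(1) series reduction of P1, P2, P3 -> (9 - 3*s)/(2*s^4 - 5*s^3 - 2*s^2 + 7*s + 2)
(2) close the feedback loop around (P1*P2*P3), P4, giving the overall T(s)

Answer: (-3*s^2 + 3*s + 18)/(2*s^5 - s^4 - 12*s^3 + 6*s^2 + s + 22)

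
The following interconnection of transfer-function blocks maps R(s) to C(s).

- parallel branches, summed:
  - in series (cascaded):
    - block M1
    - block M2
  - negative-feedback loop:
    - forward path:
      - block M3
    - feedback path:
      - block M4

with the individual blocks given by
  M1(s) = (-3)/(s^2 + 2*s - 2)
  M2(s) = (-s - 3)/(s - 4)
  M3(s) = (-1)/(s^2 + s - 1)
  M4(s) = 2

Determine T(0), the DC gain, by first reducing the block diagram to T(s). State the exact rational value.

First reduce the diagram to T(s).

Step 1 - reduce the series chain M1, M2, giving (3*s + 9)/(s^3 - 2*s^2 - 10*s + 8)
Step 2 - reduce the feedback loop with forward M3 and return M4, giving (-1)/(s^2 + s - 3)
Step 3 - parallel reduction of (M1*M2), [M3/(1+M3*M4)], giving (2*s^3 + 14*s^2 + 10*s - 35)/(s^5 - s^4 - 15*s^3 + 4*s^2 + 38*s - 24)
The step-3 result is T(s). Setting s = 0: T(0) = -35/(-24) = 35/24.

Answer: 35/24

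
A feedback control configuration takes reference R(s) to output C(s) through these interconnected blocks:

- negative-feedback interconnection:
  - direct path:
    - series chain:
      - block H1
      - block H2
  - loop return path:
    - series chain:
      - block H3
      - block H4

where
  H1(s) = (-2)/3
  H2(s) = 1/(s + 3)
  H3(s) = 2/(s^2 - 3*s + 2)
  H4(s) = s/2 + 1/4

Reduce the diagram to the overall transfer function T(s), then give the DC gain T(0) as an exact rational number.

Step 1: series reduction of H1, H2 gives (-2)/(3*s + 9)
Step 2: cascade H3, H4 gives (2*s + 1)/(2*s^2 - 6*s + 4)
Step 3: reduce the feedback loop with forward (H1*H2) and return (H3*H4) gives (-2*s^2 + 6*s - 4)/(3*s^3 - 23*s + 17)
Step 3 gives the overall T(s). Then T(0) = -4/17.

Final answer: -4/17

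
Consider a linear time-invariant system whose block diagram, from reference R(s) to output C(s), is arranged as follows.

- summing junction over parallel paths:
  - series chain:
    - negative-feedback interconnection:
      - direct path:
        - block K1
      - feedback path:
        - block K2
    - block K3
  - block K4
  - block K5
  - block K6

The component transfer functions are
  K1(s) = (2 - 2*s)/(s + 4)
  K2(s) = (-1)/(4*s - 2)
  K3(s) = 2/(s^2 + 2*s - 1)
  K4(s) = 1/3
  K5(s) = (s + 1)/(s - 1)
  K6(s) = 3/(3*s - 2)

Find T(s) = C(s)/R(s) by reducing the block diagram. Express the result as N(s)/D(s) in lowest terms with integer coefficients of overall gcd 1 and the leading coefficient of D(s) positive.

Answer: (24*s^6 + 158*s^5 + 94*s^4 - 81*s^3 - 447*s^2 + 401*s - 89)/(18*s^6 + 78*s^5 - 87*s^4 - 225*s^3 + 369*s^2 - 183*s + 30)

Working:
Step 1: feedback reduction of K1, K2: (-4*s^2 + 6*s - 2)/(2*s^2 + 8*s - 5)
Step 2: series reduction of [K1/(1+K1*K2)], K3: (-8*s^2 + 12*s - 4)/(2*s^4 + 12*s^3 + 9*s^2 - 18*s + 5)
Step 3: reduce the parallel group ([K1/(1+K1*K2)]*K3), K4, K5, K6; the result is T(s) itself (integer coefficients, no common factor, positive leading denominator coefficient)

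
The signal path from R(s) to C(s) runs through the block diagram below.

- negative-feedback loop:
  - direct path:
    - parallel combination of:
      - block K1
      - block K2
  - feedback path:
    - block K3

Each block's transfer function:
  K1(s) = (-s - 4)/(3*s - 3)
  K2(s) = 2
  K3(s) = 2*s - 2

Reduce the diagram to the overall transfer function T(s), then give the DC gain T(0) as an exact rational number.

Step 1: parallel reduction of K1, K2, giving (5*s - 10)/(3*s - 3)
Step 2: reduce the feedback loop with forward (K1+K2) and return K3, giving (5*s - 10)/(10*s^2 - 27*s + 17)
Step 2 gives the overall T(s). Then T(0) = -10/17.

Hence the answer: -10/17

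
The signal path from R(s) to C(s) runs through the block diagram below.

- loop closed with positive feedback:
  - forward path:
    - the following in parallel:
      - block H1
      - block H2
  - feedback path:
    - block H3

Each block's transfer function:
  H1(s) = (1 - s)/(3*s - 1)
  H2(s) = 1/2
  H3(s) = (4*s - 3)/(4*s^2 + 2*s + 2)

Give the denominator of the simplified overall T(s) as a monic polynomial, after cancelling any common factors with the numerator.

1. parallel reduction of H1, H2: (s + 1)/(6*s - 2)
2. close the feedback loop around (H1+H2), H3: (4*s^3 + 6*s^2 + 4*s + 2)/(24*s^3 + 7*s - 1)
That last expression is T(s), already simplified. Scaling its denominator by 1/24 (the reciprocal of the leading coefficient) yields the monic denominator.

Therefore the answer is s^3 + 7*s/24 - 1/24.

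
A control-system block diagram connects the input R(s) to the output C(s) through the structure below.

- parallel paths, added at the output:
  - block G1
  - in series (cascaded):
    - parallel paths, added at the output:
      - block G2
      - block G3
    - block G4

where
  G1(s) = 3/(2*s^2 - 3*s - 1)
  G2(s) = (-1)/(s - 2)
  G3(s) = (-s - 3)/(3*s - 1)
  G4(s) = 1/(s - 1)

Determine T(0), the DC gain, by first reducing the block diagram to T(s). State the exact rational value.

Answer: -13/2

Working:
1. parallel reduction of G2, G3 = (-s^2 - 4*s + 7)/(3*s^2 - 7*s + 2)
2. cascade (G2+G3), G4 = (-s^2 - 4*s + 7)/(3*s^3 - 10*s^2 + 9*s - 2)
3. sum the parallel branches G1, ((G2+G3)*G4) = (-2*s^4 + 4*s^3 - 3*s^2 + 10*s - 13)/(6*s^5 - 29*s^4 + 45*s^3 - 21*s^2 - 3*s + 2)
DC gain: substitute s = 0 into T(s) from step 3: T(0) = -13/2.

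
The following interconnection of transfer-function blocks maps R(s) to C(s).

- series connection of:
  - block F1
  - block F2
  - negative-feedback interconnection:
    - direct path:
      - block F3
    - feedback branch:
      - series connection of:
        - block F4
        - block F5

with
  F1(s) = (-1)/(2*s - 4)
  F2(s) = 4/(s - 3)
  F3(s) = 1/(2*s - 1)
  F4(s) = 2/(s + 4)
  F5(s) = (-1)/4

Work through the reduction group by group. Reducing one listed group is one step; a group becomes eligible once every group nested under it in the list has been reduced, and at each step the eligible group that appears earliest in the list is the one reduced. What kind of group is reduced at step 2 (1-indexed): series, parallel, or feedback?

Step 1 - cascade F4, F5
Step 2 - apply the feedback formula to F3, (F4*F5)
Step 3 - series reduction of F1, F2, [F3/(1+F3*(F4*F5))]
So the answer for step 2 is feedback.

Hence the answer: feedback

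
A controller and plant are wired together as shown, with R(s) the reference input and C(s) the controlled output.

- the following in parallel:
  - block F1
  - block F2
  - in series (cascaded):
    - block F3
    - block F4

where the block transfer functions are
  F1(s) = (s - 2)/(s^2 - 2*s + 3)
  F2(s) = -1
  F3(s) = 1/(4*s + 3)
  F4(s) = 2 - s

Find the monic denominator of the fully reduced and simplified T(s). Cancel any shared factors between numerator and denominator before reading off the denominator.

Reducing step by step:

Step 1: cascade F3, F4 gives (2 - s)/(4*s + 3)
Step 2: reduce the parallel group F1, F2, (F3*F4) gives (-5*s^3 + 13*s^2 - 18*s - 9)/(4*s^3 - 5*s^2 + 6*s + 9)
The result of step 2 is T(s) in lowest terms. Its denominator has leading coefficient 4; dividing the denominator through by 4 makes it monic.

Answer: s^3 - 5*s^2/4 + 3*s/2 + 9/4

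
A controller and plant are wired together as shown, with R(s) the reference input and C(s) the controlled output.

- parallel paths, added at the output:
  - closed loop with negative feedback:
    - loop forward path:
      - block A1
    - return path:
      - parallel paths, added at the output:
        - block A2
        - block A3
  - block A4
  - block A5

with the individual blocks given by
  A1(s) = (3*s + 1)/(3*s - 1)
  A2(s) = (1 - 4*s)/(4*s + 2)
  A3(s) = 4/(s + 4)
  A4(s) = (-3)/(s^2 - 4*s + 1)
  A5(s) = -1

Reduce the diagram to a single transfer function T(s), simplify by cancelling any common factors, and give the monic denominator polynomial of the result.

Step 1. add A2, A3 (parallel) = (-4*s^2 + s + 12)/(4*s^2 + 18*s + 8)
Step 2. apply the feedback formula to A1, (A2+A3) = (12*s^3 + 58*s^2 + 42*s + 8)/(49*s^2 + 43*s + 4)
Step 3. add [A1/(1+A1*(A2+A3))], A4, A5 (parallel) = (12*s^5 - 39*s^4 - 25*s^3 - 130*s^2 - 146*s - 8)/(49*s^4 - 153*s^3 - 119*s^2 + 27*s + 4)
Step 3 gives the fully reduced T(s), with no common factor left to cancel. The denominator's leading coefficient is 49, so divide each of its coefficients by 49 to get the monic form.

Answer: s^4 - 153*s^3/49 - 17*s^2/7 + 27*s/49 + 4/49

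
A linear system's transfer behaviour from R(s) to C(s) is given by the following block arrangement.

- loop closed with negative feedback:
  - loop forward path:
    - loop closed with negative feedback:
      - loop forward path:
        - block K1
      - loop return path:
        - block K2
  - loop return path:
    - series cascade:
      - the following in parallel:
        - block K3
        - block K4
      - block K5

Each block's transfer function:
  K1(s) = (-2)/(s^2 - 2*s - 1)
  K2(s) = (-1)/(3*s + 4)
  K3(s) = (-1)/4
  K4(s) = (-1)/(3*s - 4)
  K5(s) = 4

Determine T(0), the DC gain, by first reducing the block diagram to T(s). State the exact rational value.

Step 1. close the feedback loop around K1, K2 = (-6*s - 8)/(3*s^3 - 2*s^2 - 11*s - 2)
Step 2. combine K3, K4 in parallel = (-3*s)/(12*s - 16)
Step 3. combine (K3+K4), K5 in series = (-3*s)/(3*s - 4)
Step 4. apply the feedback formula to [K1/(1+K1*K2)], ((K3+K4)*K5) = (32 - 18*s^2)/(9*s^4 - 18*s^3 - 7*s^2 + 62*s + 8)
That last expression is T(s); at s = 0 only the constant terms survive, so T(0) = 32/8 = 4.

Therefore the answer is 4.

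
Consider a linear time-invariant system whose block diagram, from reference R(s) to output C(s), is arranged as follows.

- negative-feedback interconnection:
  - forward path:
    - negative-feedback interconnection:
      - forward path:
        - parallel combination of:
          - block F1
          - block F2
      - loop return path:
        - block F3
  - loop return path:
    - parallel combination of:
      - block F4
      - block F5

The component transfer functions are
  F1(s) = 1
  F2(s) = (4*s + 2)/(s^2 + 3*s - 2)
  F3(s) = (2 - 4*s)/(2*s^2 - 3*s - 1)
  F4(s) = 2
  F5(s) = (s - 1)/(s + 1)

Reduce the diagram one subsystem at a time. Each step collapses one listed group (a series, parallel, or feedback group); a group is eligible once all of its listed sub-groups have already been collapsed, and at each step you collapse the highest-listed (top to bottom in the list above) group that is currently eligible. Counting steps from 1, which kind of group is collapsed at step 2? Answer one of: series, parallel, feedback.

(1) add F1, F2 (parallel)
(2) reduce the feedback loop with forward (F1+F2) and return F3
(3) reduce the parallel group F4, F5
(4) reduce the feedback loop with forward [(F1+F2)/(1+(F1+F2)*F3)] and return (F4+F5)
So the answer for step 2 is feedback.

Hence the answer: feedback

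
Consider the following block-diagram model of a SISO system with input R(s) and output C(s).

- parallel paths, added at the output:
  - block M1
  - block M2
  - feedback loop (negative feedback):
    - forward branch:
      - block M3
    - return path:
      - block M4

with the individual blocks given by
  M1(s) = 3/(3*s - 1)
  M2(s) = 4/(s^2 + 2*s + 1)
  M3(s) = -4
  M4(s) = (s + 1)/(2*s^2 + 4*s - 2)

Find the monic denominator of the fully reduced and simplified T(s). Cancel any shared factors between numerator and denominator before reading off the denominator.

Step 1: reduce the feedback loop with forward M3 and return M4 gives (-4*s^2 - 8*s + 4)/(s^2 - 3)
Step 2: sum the parallel branches M1, M2, [M3/(1+M3*M4)] gives (-12*s^5 - 41*s^4 - 14*s^3 + 6*s^2 - 42*s - 1)/(3*s^5 + 5*s^4 - 8*s^3 - 16*s^2 - 3*s + 3)
No further cancellation is possible in the step-2 result, so that is T(s). Its denominator becomes monic after dividing by the leading coefficient 3.

Hence the answer: s^5 + 5*s^4/3 - 8*s^3/3 - 16*s^2/3 - s + 1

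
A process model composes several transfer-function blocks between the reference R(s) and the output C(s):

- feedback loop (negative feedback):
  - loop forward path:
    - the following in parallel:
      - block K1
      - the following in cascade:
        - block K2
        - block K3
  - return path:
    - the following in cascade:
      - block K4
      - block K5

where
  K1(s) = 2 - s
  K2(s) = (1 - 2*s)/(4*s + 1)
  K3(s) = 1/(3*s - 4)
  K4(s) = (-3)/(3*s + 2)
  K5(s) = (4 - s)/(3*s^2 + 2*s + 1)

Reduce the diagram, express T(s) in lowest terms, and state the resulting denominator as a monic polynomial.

Reducing step by step:

[1] multiply K2, K3 (series) gives (1 - 2*s)/(12*s^2 - 13*s - 4)
[2] reduce the parallel group K1, (K2*K3) gives (-12*s^3 + 37*s^2 - 24*s - 7)/(12*s^2 - 13*s - 4)
[3] combine K4, K5 in series gives (3*s - 12)/(9*s^3 + 12*s^2 + 7*s + 2)
[4] reduce the feedback loop with forward (K1+(K2*K3)) and return (K4*K5) gives (-108*s^6 + 189*s^5 + 144*s^4 - 116*s^3 - 178*s^2 - 97*s - 14)/(108*s^5 - 9*s^4 + 147*s^3 - 631*s^2 + 213*s + 76)
No further cancellation is possible in the step-4 result, so that is T(s). Its denominator becomes monic after dividing by the leading coefficient 108.

Answer: s^5 - s^4/12 + 49*s^3/36 - 631*s^2/108 + 71*s/36 + 19/27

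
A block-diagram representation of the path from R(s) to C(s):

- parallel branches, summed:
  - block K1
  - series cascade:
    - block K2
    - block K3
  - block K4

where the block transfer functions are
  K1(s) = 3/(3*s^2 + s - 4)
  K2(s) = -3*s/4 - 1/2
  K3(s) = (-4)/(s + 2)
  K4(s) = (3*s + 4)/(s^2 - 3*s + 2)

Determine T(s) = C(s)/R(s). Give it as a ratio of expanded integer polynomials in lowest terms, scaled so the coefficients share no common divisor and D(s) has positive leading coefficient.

1. multiply K2, K3 (series) -> (3*s + 2)/(s + 2)
2. parallel reduction of K1, (K2*K3), K4, which is the overall transfer function T(s) = C(s)/R(s) in lowest terms

Therefore the answer is (9*s^4 + 17*s^2 + 76*s + 36)/(3*s^4 + s^3 - 16*s^2 - 4*s + 16).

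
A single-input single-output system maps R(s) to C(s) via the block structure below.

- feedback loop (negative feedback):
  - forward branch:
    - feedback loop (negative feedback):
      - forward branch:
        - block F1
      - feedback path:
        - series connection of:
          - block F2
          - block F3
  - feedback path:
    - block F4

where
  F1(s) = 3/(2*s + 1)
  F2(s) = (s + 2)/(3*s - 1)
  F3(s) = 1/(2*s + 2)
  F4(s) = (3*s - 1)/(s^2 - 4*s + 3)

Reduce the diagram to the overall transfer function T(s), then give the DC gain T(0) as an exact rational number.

(1) series reduction of F2, F3 gives (s + 2)/(6*s^2 + 4*s - 2)
(2) reduce the feedback loop with forward F1 and return (F2*F3) gives (18*s^2 + 12*s - 6)/(12*s^3 + 14*s^2 + 3*s + 4)
(3) apply the feedback formula to [F1/(1+F1*(F2*F3))], F4 gives (18*s^4 - 60*s^3 + 60*s - 18)/(12*s^5 - 34*s^4 + 37*s^3 + 52*s^2 - 37*s + 18)
Step 3 gives the overall T(s). Then T(0) = -18/18 = -1.

Hence the answer: -1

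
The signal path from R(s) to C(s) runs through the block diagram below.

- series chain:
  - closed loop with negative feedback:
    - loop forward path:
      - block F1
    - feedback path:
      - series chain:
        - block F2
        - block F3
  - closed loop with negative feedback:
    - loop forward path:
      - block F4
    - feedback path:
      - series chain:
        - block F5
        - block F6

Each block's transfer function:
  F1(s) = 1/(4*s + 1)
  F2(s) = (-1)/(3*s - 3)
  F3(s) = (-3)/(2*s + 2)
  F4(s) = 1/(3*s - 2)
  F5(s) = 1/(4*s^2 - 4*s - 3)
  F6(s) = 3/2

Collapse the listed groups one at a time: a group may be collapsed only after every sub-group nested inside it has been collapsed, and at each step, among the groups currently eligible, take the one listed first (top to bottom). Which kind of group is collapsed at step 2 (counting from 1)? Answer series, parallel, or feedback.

1. cascade F2, F3
2. apply the feedback formula to F1, (F2*F3)
3. series reduction of F5, F6
4. close the feedback loop around F4, (F5*F6)
5. multiply [F1/(1+F1*(F2*F3))], [F4/(1+F4*(F5*F6))] (series)
Step 2 collapses a feedback group.

Answer: feedback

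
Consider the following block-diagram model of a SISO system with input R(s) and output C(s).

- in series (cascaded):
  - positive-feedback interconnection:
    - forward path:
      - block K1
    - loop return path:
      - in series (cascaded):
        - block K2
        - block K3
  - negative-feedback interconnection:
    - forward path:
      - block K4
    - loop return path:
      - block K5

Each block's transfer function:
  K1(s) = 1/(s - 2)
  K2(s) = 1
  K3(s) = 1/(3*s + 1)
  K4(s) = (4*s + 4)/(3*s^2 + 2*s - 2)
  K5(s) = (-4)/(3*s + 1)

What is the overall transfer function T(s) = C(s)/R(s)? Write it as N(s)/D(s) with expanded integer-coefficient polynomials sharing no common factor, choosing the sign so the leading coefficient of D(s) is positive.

(1) reduce the series chain K2, K3; result 1/(3*s + 1)
(2) close the feedback loop around K1, (K2*K3); result (3*s + 1)/(3*s^2 - 5*s - 3)
(3) collapse the loop (K4 forward, K5 return); result (12*s^2 + 16*s + 4)/(9*s^3 + 9*s^2 - 20*s - 18)
(4) series reduction of [K1/(1-K1*(K2*K3))], [K4/(1+K4*K5)]: this yields T(s), and no further normalization is needed

Answer: (36*s^3 + 60*s^2 + 28*s + 4)/(27*s^5 - 18*s^4 - 132*s^3 + 19*s^2 + 150*s + 54)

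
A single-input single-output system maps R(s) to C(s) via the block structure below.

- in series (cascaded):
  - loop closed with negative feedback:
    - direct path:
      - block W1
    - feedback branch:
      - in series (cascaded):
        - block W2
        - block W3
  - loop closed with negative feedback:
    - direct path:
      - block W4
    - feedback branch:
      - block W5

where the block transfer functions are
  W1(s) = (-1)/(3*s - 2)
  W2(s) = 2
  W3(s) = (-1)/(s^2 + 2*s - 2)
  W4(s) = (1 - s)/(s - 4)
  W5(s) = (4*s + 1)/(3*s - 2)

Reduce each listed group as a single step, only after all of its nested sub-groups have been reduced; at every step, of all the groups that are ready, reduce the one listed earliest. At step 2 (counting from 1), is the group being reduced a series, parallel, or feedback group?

[1] series reduction of W2, W3
[2] reduce the feedback loop with forward W1 and return (W2*W3)
[3] feedback reduction of W4, W5
[4] multiply [W1/(1+W1*(W2*W3))], [W4/(1+W4*W5)] (series)
Step 2: feedback.

Therefore the answer is feedback.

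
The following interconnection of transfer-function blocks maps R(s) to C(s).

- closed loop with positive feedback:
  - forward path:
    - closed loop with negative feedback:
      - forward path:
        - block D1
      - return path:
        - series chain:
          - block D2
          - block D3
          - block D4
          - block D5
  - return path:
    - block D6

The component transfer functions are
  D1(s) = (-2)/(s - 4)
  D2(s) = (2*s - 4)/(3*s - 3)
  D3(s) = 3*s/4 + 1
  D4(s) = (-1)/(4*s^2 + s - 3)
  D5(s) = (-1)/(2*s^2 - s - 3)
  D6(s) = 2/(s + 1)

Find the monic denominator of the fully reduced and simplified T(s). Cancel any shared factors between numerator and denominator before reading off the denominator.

Answer: s^6 - 21*s^5/4 + 55*s^4/8 + 15*s^3/8 - 8*s^2 + 83*s/24 + 1/3

Working:
Step 1 - reduce the series chain D2, D3, D4, D5 = (3*s^2 - 2*s - 8)/(48*s^5 - 60*s^4 - 102*s^3 + 114*s^2 + 54*s - 54)
Step 2 - reduce the feedback loop with forward D1 and return (D2*D3*D4*D5) = (-48*s^5 + 60*s^4 + 102*s^3 - 114*s^2 - 54*s + 54)/(24*s^6 - 126*s^5 + 69*s^4 + 261*s^3 - 204*s^2 - 133*s + 116)
Step 3 - feedback reduction of [D1/(1+D1*(D2*D3*D4*D5))], D6 = (-48*s^5 + 60*s^4 + 102*s^3 - 114*s^2 - 54*s + 54)/(24*s^6 - 126*s^5 + 165*s^4 + 45*s^3 - 192*s^2 + 83*s + 8)
Step 3 gives the fully reduced T(s), with no common factor left to cancel. The denominator's leading coefficient is 24, so divide each of its coefficients by 24 to get the monic form.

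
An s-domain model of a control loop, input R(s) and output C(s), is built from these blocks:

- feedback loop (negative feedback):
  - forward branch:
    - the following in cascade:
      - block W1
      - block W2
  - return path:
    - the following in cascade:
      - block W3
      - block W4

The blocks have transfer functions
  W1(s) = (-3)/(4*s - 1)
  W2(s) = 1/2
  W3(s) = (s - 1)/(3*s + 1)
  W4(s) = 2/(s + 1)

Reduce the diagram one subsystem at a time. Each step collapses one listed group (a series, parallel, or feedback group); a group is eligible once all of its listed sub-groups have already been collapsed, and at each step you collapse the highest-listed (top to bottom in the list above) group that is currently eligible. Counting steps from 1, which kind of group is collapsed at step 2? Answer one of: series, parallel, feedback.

[1] reduce the series chain W1, W2
[2] reduce the series chain W3, W4
[3] close the feedback loop around (W1*W2), (W3*W4)
The group at step 2 is a series group.

Therefore the answer is series.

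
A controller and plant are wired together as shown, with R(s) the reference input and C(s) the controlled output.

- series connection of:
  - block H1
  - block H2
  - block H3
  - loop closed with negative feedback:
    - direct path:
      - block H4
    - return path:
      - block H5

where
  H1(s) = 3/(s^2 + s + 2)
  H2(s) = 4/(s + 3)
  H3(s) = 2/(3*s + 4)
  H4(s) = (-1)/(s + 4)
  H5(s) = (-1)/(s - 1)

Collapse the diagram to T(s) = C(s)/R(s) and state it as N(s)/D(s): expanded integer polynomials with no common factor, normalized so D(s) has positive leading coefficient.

First reduce the diagram to T(s).

(1) feedback reduction of H4, H5, giving (1 - s)/(s^2 + 3*s - 3)
(2) series reduction of H1, H2, H3, [H4/(1+H4*H5)], which is the overall transfer function T(s) = C(s)/R(s) in lowest terms

Answer: (24 - 24*s)/(3*s^6 + 25*s^5 + 70*s^4 + 83*s^3 + 45*s^2 - 42*s - 72)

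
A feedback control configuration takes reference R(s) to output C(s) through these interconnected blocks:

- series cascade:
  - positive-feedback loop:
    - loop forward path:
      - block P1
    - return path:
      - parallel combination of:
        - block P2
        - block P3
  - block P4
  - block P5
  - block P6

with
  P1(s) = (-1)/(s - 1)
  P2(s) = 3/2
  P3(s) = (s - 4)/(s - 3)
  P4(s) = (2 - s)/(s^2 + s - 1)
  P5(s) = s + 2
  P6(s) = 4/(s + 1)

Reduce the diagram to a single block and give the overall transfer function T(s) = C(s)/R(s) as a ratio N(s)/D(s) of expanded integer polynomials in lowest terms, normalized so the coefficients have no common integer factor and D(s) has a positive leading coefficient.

The answer is (8*s^3 - 24*s^2 - 32*s + 96)/(2*s^5 + s^4 - 17*s^3 - 24*s^2 + 3*s + 11).

Reasoning:
Step 1: combine P2, P3 in parallel; result (5*s - 17)/(2*s - 6)
Step 2: apply the feedback formula to P1, (P2+P3); result (6 - 2*s)/(2*s^2 - 3*s - 11)
Step 3: series reduction of [P1/(1-P1*(P2+P3))], P4, P5, P6, giving the overall T(s)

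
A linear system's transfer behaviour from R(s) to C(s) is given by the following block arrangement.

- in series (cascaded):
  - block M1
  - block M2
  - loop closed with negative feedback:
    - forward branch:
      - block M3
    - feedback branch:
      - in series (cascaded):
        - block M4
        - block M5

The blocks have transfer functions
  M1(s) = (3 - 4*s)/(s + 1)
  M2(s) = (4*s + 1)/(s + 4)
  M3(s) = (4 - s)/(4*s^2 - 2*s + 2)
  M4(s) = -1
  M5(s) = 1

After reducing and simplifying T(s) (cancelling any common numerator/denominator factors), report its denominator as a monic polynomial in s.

Step 1. series reduction of M4, M5 = -1
Step 2. feedback reduction of M3, (M4*M5) = (4 - s)/(4*s^2 - s - 2)
Step 3. reduce the series chain M1, M2, [M3/(1+M3*(M4*M5))] = (16*s^3 - 72*s^2 + 29*s + 12)/(4*s^4 + 19*s^3 + 9*s^2 - 14*s - 8)
That last expression is T(s), already simplified. Scaling its denominator by 1/4 (the reciprocal of the leading coefficient) yields the monic denominator.

Therefore the answer is s^4 + 19*s^3/4 + 9*s^2/4 - 7*s/2 - 2.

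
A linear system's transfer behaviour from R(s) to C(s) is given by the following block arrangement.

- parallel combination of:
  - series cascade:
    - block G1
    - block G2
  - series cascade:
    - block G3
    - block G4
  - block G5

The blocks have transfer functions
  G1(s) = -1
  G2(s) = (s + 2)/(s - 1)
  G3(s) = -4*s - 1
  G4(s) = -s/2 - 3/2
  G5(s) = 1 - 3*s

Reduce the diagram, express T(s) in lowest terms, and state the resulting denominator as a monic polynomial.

First reduce the diagram to T(s).

Step 1 - series reduction of G1, G2 = (-s - 2)/(s - 1)
Step 2 - cascade G3, G4 = 2*s^2 + 13*s/2 + 3/2
Step 3 - sum the parallel branches (G1*G2), (G3*G4), G5 = (4*s^3 + 3*s^2 - 4*s - 9)/(2*s - 2)
The result of step 3 is T(s) in lowest terms. Its denominator has leading coefficient 2; dividing the denominator through by 2 makes it monic.

Answer: s - 1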